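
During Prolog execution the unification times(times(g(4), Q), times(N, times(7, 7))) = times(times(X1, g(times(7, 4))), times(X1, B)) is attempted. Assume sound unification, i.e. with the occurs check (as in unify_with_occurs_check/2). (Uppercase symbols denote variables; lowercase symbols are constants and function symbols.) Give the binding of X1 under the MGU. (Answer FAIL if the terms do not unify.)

g(4)

Decompose times/2: times(g(4), Q) = times(X1, g(times(7, 4))),  times(N, times(7, 7)) = times(X1, B).
Decompose times/2: g(4) = X1,  Q = g(times(7, 4)).
Bind X1 := g(4); substituting into the one remaining equation that mentions X1 gives: times(N, times(7, 7)) = times(g(4), B).
Bind Q := g(times(7, 4)); no other remaining equation mentions Q.
Decompose times/2: N = g(4),  times(7, 7) = B.
Bind N := g(4); no other remaining equation mentions N.
Bind B := times(7, 7).
MGU = { X1 = g(4), Q = g(times(7, 4)), N = g(4), B = times(7, 7) }, so X1 = g(4).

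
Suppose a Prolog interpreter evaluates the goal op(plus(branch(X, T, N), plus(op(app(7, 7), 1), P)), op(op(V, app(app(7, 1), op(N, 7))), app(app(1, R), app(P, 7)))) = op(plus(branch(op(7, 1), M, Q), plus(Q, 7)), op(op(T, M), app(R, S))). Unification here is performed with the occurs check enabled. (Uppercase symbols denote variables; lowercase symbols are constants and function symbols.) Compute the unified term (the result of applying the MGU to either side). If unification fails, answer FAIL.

Decompose op/2: plus(branch(X, T, N), plus(op(app(7, 7), 1), P)) = plus(branch(op(7, 1), M, Q), plus(Q, 7)),  op(op(V, app(app(7, 1), op(N, 7))), app(app(1, R), app(P, 7))) = op(op(T, M), app(R, S)).
Decompose plus/2: branch(X, T, N) = branch(op(7, 1), M, Q),  plus(op(app(7, 7), 1), P) = plus(Q, 7).
Decompose branch/3: X = op(7, 1),  T = M,  N = Q.
Bind X := op(7, 1); no other remaining equation mentions X.
Bind T := M; substituting into the one remaining equation that mentions T gives: op(op(V, app(app(7, 1), op(N, 7))), app(app(1, R), app(P, 7))) = op(op(M, M), app(R, S)).
Bind N := Q; substituting into the one remaining equation that mentions N gives: op(op(V, app(app(7, 1), op(Q, 7))), app(app(1, R), app(P, 7))) = op(op(M, M), app(R, S)).
Decompose plus/2: op(app(7, 7), 1) = Q,  P = 7.
Bind Q := op(app(7, 7), 1); substituting into the one remaining equation that mentions Q gives: op(op(V, app(app(7, 1), op(op(app(7, 7), 1), 7))), app(app(1, R), app(P, 7))) = op(op(M, M), app(R, S)). Substituting into the earlier binding gives N := op(app(7, 7), 1).
Bind P := 7; substituting into the remaining equation gives: op(op(V, app(app(7, 1), op(op(app(7, 7), 1), 7))), app(app(1, R), app(7, 7))) = op(op(M, M), app(R, S)).
Decompose op/2: op(V, app(app(7, 1), op(op(app(7, 7), 1), 7))) = op(M, M),  app(app(1, R), app(7, 7)) = app(R, S).
Decompose op/2: V = M,  app(app(7, 1), op(op(app(7, 7), 1), 7)) = M.
Bind V := M; no other remaining equation mentions V.
Bind M := app(app(7, 1), op(op(app(7, 7), 1), 7)); no other remaining equation mentions M. Substituting into the earlier bindings gives T := app(app(7, 1), op(op(app(7, 7), 1), 7)), V := app(app(7, 1), op(op(app(7, 7), 1), 7)).
Decompose app/2: app(1, R) = R,  app(7, 7) = S.
Occurs check fails: R occurs in app(1, R); the equation R = app(1, R) has no finite solution.

FAIL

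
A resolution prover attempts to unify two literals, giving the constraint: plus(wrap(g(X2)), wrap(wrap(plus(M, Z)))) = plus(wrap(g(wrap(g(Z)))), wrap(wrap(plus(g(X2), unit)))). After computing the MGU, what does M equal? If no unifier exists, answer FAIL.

g(wrap(g(unit)))

Decompose plus/2: wrap(g(X2)) = wrap(g(wrap(g(Z)))),  wrap(wrap(plus(M, Z))) = wrap(wrap(plus(g(X2), unit))).
Decompose wrap/1: g(X2) = g(wrap(g(Z))).
Decompose g/1: X2 = wrap(g(Z)).
Bind X2 := wrap(g(Z)); substituting into the remaining equation gives: wrap(wrap(plus(M, Z))) = wrap(wrap(plus(g(wrap(g(Z))), unit))).
Decompose wrap/1: wrap(plus(M, Z)) = wrap(plus(g(wrap(g(Z))), unit)).
Decompose wrap/1: plus(M, Z) = plus(g(wrap(g(Z))), unit).
Decompose plus/2: M = g(wrap(g(Z))),  Z = unit.
Bind M := g(wrap(g(Z))); no other remaining equation mentions M.
Bind Z := unit. Substituting into the earlier bindings gives X2 := wrap(g(unit)), M := g(wrap(g(unit))).
MGU = { X2 -> wrap(g(unit)), M -> g(wrap(g(unit))), Z -> unit }, so M -> g(wrap(g(unit))).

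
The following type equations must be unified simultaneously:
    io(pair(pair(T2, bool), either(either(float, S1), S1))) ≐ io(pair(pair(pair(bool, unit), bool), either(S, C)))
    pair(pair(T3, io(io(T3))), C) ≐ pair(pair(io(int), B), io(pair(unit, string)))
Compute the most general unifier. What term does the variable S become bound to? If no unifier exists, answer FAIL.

either(float, io(pair(unit, string)))

Decompose io/1: pair(pair(T2, bool), either(either(float, S1), S1)) ≐ pair(pair(pair(bool, unit), bool), either(S, C)).
Decompose pair/2: pair(T2, bool) ≐ pair(pair(bool, unit), bool),  either(either(float, S1), S1) ≐ either(S, C).
Decompose pair/2: T2 ≐ pair(bool, unit),  bool ≐ bool.
Bind T2 := pair(bool, unit); no other remaining equation mentions T2.
Delete trivial equation bool ≐ bool.
Decompose either/2: either(float, S1) ≐ S,  S1 ≐ C.
Bind S := either(float, S1); no other remaining equation mentions S.
Bind S1 := C; no other remaining equation mentions S1. Substituting into the earlier binding gives S := either(float, C).
Decompose pair/2: pair(T3, io(io(T3))) ≐ pair(io(int), B),  C ≐ io(pair(unit, string)).
Decompose pair/2: T3 ≐ io(int),  io(io(T3)) ≐ B.
Bind T3 := io(int); substituting into the one remaining equation that mentions T3 gives: io(io(io(int))) ≐ B.
Bind B := io(io(io(int))); no other remaining equation mentions B.
Bind C := io(pair(unit, string)). Substituting into the earlier bindings gives S := either(float, io(pair(unit, string))), S1 := io(pair(unit, string)).
MGU = { T2 ↦ pair(bool, unit), S ↦ either(float, io(pair(unit, string))), S1 ↦ io(pair(unit, string)), T3 ↦ io(int), B ↦ io(io(io(int))), C ↦ io(pair(unit, string)) }, so S ↦ either(float, io(pair(unit, string))).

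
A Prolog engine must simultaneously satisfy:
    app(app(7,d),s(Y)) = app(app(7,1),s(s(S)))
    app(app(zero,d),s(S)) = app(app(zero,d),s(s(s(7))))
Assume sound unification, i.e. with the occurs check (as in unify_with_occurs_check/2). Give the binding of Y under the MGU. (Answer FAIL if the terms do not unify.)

FAIL

Decompose app/2: app(7,d) = app(7,1),  s(Y) = s(s(S)).
Decompose app/2: 7 = 7,  d = 1.
Delete trivial equation 7 = 7.
Clash: constants d and 1 differ; no unifier exists.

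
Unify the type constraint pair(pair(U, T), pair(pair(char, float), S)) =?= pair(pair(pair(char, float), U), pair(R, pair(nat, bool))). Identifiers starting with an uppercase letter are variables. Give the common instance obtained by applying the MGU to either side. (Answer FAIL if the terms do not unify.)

pair(pair(pair(char, float), pair(char, float)), pair(pair(char, float), pair(nat, bool)))

Decompose pair/2: pair(U, T) =?= pair(pair(char, float), U),  pair(pair(char, float), S) =?= pair(R, pair(nat, bool)).
Decompose pair/2: U =?= pair(char, float),  T =?= U.
Bind U := pair(char, float); substituting into the one remaining equation that mentions U gives: T =?= pair(char, float).
Bind T := pair(char, float); no other remaining equation mentions T.
Decompose pair/2: pair(char, float) =?= R,  S =?= pair(nat, bool).
Bind R := pair(char, float); no other remaining equation mentions R.
Bind S := pair(nat, bool).
Applying the MGU to either side gives pair(pair(pair(char, float), pair(char, float)), pair(pair(char, float), pair(nat, bool))).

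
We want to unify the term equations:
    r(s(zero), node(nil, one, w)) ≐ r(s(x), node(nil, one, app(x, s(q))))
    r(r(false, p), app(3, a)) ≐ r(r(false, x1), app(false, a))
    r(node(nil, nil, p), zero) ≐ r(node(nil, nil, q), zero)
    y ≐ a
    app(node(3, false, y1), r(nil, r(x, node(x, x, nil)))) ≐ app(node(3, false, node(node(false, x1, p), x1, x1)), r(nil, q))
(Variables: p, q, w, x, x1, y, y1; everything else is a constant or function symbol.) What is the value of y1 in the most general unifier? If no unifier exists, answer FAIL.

Decompose r/2: s(zero) ≐ s(x),  node(nil, one, w) ≐ node(nil, one, app(x, s(q))).
Decompose s/1: zero ≐ x.
Bind x := zero; substituting into the 2 remaining equations that mention x gives: node(nil, one, w) ≐ node(nil, one, app(zero, s(q))),  app(node(3, false, y1), r(nil, r(zero, node(zero, zero, nil)))) ≐ app(node(3, false, node(node(false, x1, p), x1, x1)), r(nil, q)).
Decompose node/3: nil ≐ nil,  one ≐ one,  w ≐ app(zero, s(q)).
Delete trivial equation nil ≐ nil.
Delete trivial equation one ≐ one.
Bind w := app(zero, s(q)); no other remaining equation mentions w.
Decompose r/2: r(false, p) ≐ r(false, x1),  app(3, a) ≐ app(false, a).
Decompose r/2: false ≐ false,  p ≐ x1.
Delete trivial equation false ≐ false.
Bind p := x1; substituting into the 2 remaining equations that mention p gives: r(node(nil, nil, x1), zero) ≐ r(node(nil, nil, q), zero),  app(node(3, false, y1), r(nil, r(zero, node(zero, zero, nil)))) ≐ app(node(3, false, node(node(false, x1, x1), x1, x1)), r(nil, q)).
Decompose app/2: 3 ≐ false,  a ≐ a.
Clash: constants 3 and false differ; no unifier exists.

FAIL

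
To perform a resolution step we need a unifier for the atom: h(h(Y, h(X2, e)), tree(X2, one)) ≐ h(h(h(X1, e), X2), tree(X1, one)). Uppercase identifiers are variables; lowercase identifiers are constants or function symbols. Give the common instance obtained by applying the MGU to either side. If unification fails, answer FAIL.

Decompose h/2: h(Y, h(X2, e)) ≐ h(h(X1, e), X2),  tree(X2, one) ≐ tree(X1, one).
Decompose h/2: Y ≐ h(X1, e),  h(X2, e) ≐ X2.
Bind Y := h(X1, e); no other remaining equation mentions Y.
Occurs check fails: X2 occurs in h(X2, e); the equation X2 ≐ h(X2, e) has no finite solution.

FAIL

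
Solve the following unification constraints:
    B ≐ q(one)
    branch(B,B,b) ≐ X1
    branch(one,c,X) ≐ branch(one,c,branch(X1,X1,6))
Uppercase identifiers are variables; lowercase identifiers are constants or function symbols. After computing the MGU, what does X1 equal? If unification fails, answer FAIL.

Bind B := q(one); substituting into the one remaining equation that mentions B gives: branch(q(one),q(one),b) ≐ X1.
Bind X1 := branch(q(one),q(one),b); substituting into the remaining equation gives: branch(one,c,X) ≐ branch(one,c,branch(branch(q(one),q(one),b),branch(q(one),q(one),b),6)).
Decompose branch/3: one ≐ one,  c ≐ c,  X ≐ branch(branch(q(one),q(one),b),branch(q(one),q(one),b),6).
Delete trivial equation one ≐ one.
Delete trivial equation c ≐ c.
Bind X := branch(branch(q(one),q(one),b),branch(q(one),q(one),b),6).
MGU = { B := q(one), X1 := branch(q(one),q(one),b), X := branch(branch(q(one),q(one),b),branch(q(one),q(one),b),6) }, so X1 := branch(q(one),q(one),b).

branch(q(one),q(one),b)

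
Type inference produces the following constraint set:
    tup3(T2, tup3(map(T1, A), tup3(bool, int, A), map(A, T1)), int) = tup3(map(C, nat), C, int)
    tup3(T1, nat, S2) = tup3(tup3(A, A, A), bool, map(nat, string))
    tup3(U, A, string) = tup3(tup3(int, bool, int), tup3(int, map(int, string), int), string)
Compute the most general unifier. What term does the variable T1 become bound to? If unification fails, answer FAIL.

FAIL

Decompose tup3/3: T2 = map(C, nat),  tup3(map(T1, A), tup3(bool, int, A), map(A, T1)) = C,  int = int.
Bind T2 := map(C, nat); no other remaining equation mentions T2.
Bind C := tup3(map(T1, A), tup3(bool, int, A), map(A, T1)); no other remaining equation mentions C. Substituting into the earlier binding gives T2 := map(tup3(map(T1, A), tup3(bool, int, A), map(A, T1)), nat).
Delete trivial equation int = int.
Decompose tup3/3: T1 = tup3(A, A, A),  nat = bool,  S2 = map(nat, string).
Bind T1 := tup3(A, A, A); no other remaining equation mentions T1. Substituting into the earlier bindings gives T2 := map(tup3(map(tup3(A, A, A), A), tup3(bool, int, A), map(A, tup3(A, A, A))), nat), C := tup3(map(tup3(A, A, A), A), tup3(bool, int, A), map(A, tup3(A, A, A))).
Clash: constants nat and bool differ; no unifier exists.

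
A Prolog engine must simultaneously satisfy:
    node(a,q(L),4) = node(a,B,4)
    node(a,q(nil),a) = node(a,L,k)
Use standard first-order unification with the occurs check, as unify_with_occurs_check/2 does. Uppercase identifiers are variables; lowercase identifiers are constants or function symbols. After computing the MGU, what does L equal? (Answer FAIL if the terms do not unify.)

Decompose node/3: a = a,  q(L) = B,  4 = 4.
Delete trivial equation a = a.
Bind B := q(L); no other remaining equation mentions B.
Delete trivial equation 4 = 4.
Decompose node/3: a = a,  q(nil) = L,  a = k.
Delete trivial equation a = a.
Bind L := q(nil); no other remaining equation mentions L. Substituting into the earlier binding gives B := q(q(nil)).
Clash: constants a and k differ; no unifier exists.

FAIL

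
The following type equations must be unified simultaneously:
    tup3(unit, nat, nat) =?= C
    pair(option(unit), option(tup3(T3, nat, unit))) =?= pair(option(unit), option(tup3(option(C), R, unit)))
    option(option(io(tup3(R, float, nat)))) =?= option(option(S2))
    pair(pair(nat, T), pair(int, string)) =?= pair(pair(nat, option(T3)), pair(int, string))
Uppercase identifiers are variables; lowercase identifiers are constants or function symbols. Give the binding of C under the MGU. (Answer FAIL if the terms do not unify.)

tup3(unit, nat, nat)

Bind C := tup3(unit, nat, nat); substituting into the one remaining equation that mentions C gives: pair(option(unit), option(tup3(T3, nat, unit))) =?= pair(option(unit), option(tup3(option(tup3(unit, nat, nat)), R, unit))).
Decompose pair/2: option(unit) =?= option(unit),  option(tup3(T3, nat, unit)) =?= option(tup3(option(tup3(unit, nat, nat)), R, unit)).
Delete trivial equation option(unit) =?= option(unit).
Decompose option/1: tup3(T3, nat, unit) =?= tup3(option(tup3(unit, nat, nat)), R, unit).
Decompose tup3/3: T3 =?= option(tup3(unit, nat, nat)),  nat =?= R,  unit =?= unit.
Bind T3 := option(tup3(unit, nat, nat)); substituting into the one remaining equation that mentions T3 gives: pair(pair(nat, T), pair(int, string)) =?= pair(pair(nat, option(option(tup3(unit, nat, nat)))), pair(int, string)).
Bind R := nat; substituting into the one remaining equation that mentions R gives: option(option(io(tup3(nat, float, nat)))) =?= option(option(S2)).
Delete trivial equation unit =?= unit.
Decompose option/1: option(io(tup3(nat, float, nat))) =?= option(S2).
Decompose option/1: io(tup3(nat, float, nat)) =?= S2.
Bind S2 := io(tup3(nat, float, nat)); no other remaining equation mentions S2.
Decompose pair/2: pair(nat, T) =?= pair(nat, option(option(tup3(unit, nat, nat)))),  pair(int, string) =?= pair(int, string).
Decompose pair/2: nat =?= nat,  T =?= option(option(tup3(unit, nat, nat))).
Delete trivial equation nat =?= nat.
Bind T := option(option(tup3(unit, nat, nat))); no other remaining equation mentions T.
Delete trivial equation pair(int, string) =?= pair(int, string).
MGU = { C ↦ tup3(unit, nat, nat), T3 ↦ option(tup3(unit, nat, nat)), R ↦ nat, S2 ↦ io(tup3(nat, float, nat)), T ↦ option(option(tup3(unit, nat, nat))) }, so C ↦ tup3(unit, nat, nat).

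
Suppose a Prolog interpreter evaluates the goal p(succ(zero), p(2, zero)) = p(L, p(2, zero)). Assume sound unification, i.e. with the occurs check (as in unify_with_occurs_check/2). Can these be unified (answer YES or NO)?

Decompose p/2: succ(zero) = L,  p(2, zero) = p(2, zero).
Bind L := succ(zero); no other remaining equation mentions L.
Delete trivial equation p(2, zero) = p(2, zero).
No equations remain and no clash or occurs-check failure arose, so a unifier exists.

YES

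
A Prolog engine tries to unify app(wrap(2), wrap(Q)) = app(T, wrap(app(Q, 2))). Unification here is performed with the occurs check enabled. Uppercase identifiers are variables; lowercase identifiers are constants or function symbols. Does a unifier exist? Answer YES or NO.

Decompose app/2: wrap(2) = T,  wrap(Q) = wrap(app(Q, 2)).
Bind T := wrap(2); no other remaining equation mentions T.
Decompose wrap/1: Q = app(Q, 2).
Occurs check fails: Q occurs in app(Q, 2); the equation Q = app(Q, 2) has no finite solution.

NO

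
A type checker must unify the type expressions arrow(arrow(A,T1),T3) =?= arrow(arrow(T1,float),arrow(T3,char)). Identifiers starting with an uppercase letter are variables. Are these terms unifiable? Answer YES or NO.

NO

Decompose arrow/2: arrow(A,T1) =?= arrow(T1,float),  T3 =?= arrow(T3,char).
Decompose arrow/2: A =?= T1,  T1 =?= float.
Bind A := T1; no other remaining equation mentions A.
Bind T1 := float; no other remaining equation mentions T1. Substituting into the earlier binding gives A := float.
Occurs check fails: T3 occurs in arrow(T3,char); the equation T3 =?= arrow(T3,char) has no finite solution.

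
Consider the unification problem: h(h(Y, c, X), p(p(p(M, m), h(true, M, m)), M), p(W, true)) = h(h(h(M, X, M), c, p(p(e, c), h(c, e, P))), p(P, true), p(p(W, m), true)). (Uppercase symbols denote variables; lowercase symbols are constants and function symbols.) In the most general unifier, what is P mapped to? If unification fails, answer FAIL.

Decompose h/3: h(Y, c, X) = h(h(M, X, M), c, p(p(e, c), h(c, e, P))),  p(p(p(M, m), h(true, M, m)), M) = p(P, true),  p(W, true) = p(p(W, m), true).
Decompose h/3: Y = h(M, X, M),  c = c,  X = p(p(e, c), h(c, e, P)).
Bind Y := h(M, X, M); no other remaining equation mentions Y.
Delete trivial equation c = c.
Bind X := p(p(e, c), h(c, e, P)); no other remaining equation mentions X. Substituting into the earlier binding gives Y := h(M, p(p(e, c), h(c, e, P)), M).
Decompose p/2: p(p(M, m), h(true, M, m)) = P,  M = true.
Bind P := p(p(M, m), h(true, M, m)); no other remaining equation mentions P. Substituting into the earlier bindings gives Y := h(M, p(p(e, c), h(c, e, p(p(M, m), h(true, M, m)))), M), X := p(p(e, c), h(c, e, p(p(M, m), h(true, M, m)))).
Bind M := true; no other remaining equation mentions M. Substituting into the earlier bindings gives Y := h(true, p(p(e, c), h(c, e, p(p(true, m), h(true, true, m)))), true), X := p(p(e, c), h(c, e, p(p(true, m), h(true, true, m)))), P := p(p(true, m), h(true, true, m)).
Decompose p/2: W = p(W, m),  true = true.
Occurs check fails: W occurs in p(W, m); the equation W = p(W, m) has no finite solution.

FAIL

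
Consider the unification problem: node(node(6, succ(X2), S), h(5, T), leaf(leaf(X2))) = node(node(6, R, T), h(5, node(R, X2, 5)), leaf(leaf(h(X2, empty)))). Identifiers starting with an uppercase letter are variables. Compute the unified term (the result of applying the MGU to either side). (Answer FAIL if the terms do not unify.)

Decompose node/3: node(6, succ(X2), S) = node(6, R, T),  h(5, T) = h(5, node(R, X2, 5)),  leaf(leaf(X2)) = leaf(leaf(h(X2, empty))).
Decompose node/3: 6 = 6,  succ(X2) = R,  S = T.
Delete trivial equation 6 = 6.
Bind R := succ(X2); substituting into the one remaining equation that mentions R gives: h(5, T) = h(5, node(succ(X2), X2, 5)).
Bind S := T; no other remaining equation mentions S.
Decompose h/2: 5 = 5,  T = node(succ(X2), X2, 5).
Delete trivial equation 5 = 5.
Bind T := node(succ(X2), X2, 5); no other remaining equation mentions T. Substituting into the earlier binding gives S := node(succ(X2), X2, 5).
Decompose leaf/1: leaf(X2) = leaf(h(X2, empty)).
Decompose leaf/1: X2 = h(X2, empty).
Occurs check fails: X2 occurs in h(X2, empty); the equation X2 = h(X2, empty) has no finite solution.

FAIL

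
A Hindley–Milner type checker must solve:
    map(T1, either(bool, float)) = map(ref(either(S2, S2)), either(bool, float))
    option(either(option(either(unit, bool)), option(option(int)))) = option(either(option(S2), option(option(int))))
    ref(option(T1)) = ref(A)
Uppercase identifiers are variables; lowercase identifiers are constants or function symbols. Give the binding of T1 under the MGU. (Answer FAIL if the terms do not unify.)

Decompose map/2: T1 = ref(either(S2, S2)),  either(bool, float) = either(bool, float).
Bind T1 := ref(either(S2, S2)); substituting into the one remaining equation that mentions T1 gives: ref(option(ref(either(S2, S2)))) = ref(A).
Delete trivial equation either(bool, float) = either(bool, float).
Decompose option/1: either(option(either(unit, bool)), option(option(int))) = either(option(S2), option(option(int))).
Decompose either/2: option(either(unit, bool)) = option(S2),  option(option(int)) = option(option(int)).
Decompose option/1: either(unit, bool) = S2.
Bind S2 := either(unit, bool); substituting into the one remaining equation that mentions S2 gives: ref(option(ref(either(either(unit, bool), either(unit, bool))))) = ref(A). Substituting into the earlier binding gives T1 := ref(either(either(unit, bool), either(unit, bool))).
Delete trivial equation option(option(int)) = option(option(int)).
Decompose ref/1: option(ref(either(either(unit, bool), either(unit, bool)))) = A.
Bind A := option(ref(either(either(unit, bool), either(unit, bool)))).
MGU = { T1 -> ref(either(either(unit, bool), either(unit, bool))), S2 -> either(unit, bool), A -> option(ref(either(either(unit, bool), either(unit, bool)))) }, so T1 -> ref(either(either(unit, bool), either(unit, bool))).

ref(either(either(unit, bool), either(unit, bool)))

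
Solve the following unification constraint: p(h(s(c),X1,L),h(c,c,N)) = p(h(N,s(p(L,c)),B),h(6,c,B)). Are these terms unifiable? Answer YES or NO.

NO

Decompose p/2: h(s(c),X1,L) = h(N,s(p(L,c)),B),  h(c,c,N) = h(6,c,B).
Decompose h/3: s(c) = N,  X1 = s(p(L,c)),  L = B.
Bind N := s(c); substituting into the one remaining equation that mentions N gives: h(c,c,s(c)) = h(6,c,B).
Bind X1 := s(p(L,c)); no other remaining equation mentions X1.
Bind L := B; no other remaining equation mentions L. Substituting into the earlier binding gives X1 := s(p(B,c)).
Decompose h/3: c = 6,  c = c,  s(c) = B.
Clash: constants c and 6 differ; no unifier exists.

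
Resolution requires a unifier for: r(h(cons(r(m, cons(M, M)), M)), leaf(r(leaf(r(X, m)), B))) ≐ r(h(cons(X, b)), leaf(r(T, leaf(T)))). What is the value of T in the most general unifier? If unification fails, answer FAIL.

leaf(r(r(m, cons(b, b)), m))

Decompose r/2: h(cons(r(m, cons(M, M)), M)) ≐ h(cons(X, b)),  leaf(r(leaf(r(X, m)), B)) ≐ leaf(r(T, leaf(T))).
Decompose h/1: cons(r(m, cons(M, M)), M) ≐ cons(X, b).
Decompose cons/2: r(m, cons(M, M)) ≐ X,  M ≐ b.
Bind X := r(m, cons(M, M)); substituting into the one remaining equation that mentions X gives: leaf(r(leaf(r(r(m, cons(M, M)), m)), B)) ≐ leaf(r(T, leaf(T))).
Bind M := b; substituting into the remaining equation gives: leaf(r(leaf(r(r(m, cons(b, b)), m)), B)) ≐ leaf(r(T, leaf(T))). Substituting into the earlier binding gives X := r(m, cons(b, b)).
Decompose leaf/1: r(leaf(r(r(m, cons(b, b)), m)), B) ≐ r(T, leaf(T)).
Decompose r/2: leaf(r(r(m, cons(b, b)), m)) ≐ T,  B ≐ leaf(T).
Bind T := leaf(r(r(m, cons(b, b)), m)); substituting into the remaining equation gives: B ≐ leaf(leaf(r(r(m, cons(b, b)), m))).
Bind B := leaf(leaf(r(r(m, cons(b, b)), m))).
MGU = { X -> r(m, cons(b, b)), M -> b, T -> leaf(r(r(m, cons(b, b)), m)), B -> leaf(leaf(r(r(m, cons(b, b)), m))) }, so T -> leaf(r(r(m, cons(b, b)), m)).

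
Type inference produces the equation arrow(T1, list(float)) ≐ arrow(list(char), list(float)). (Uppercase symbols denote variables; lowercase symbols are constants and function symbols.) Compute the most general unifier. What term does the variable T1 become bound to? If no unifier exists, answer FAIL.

list(char)

Decompose arrow/2: T1 ≐ list(char),  list(float) ≐ list(float).
Bind T1 := list(char); no other remaining equation mentions T1.
Delete trivial equation list(float) ≐ list(float).
MGU = { T1 -> list(char) }, so T1 -> list(char).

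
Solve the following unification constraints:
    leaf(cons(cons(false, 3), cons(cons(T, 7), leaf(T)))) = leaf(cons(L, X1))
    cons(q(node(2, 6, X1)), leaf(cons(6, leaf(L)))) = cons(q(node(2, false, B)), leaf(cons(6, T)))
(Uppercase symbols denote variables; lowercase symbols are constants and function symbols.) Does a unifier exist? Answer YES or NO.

Decompose leaf/1: cons(cons(false, 3), cons(cons(T, 7), leaf(T))) = cons(L, X1).
Decompose cons/2: cons(false, 3) = L,  cons(cons(T, 7), leaf(T)) = X1.
Bind L := cons(false, 3); substituting into the one remaining equation that mentions L gives: cons(q(node(2, 6, X1)), leaf(cons(6, leaf(cons(false, 3))))) = cons(q(node(2, false, B)), leaf(cons(6, T))).
Bind X1 := cons(cons(T, 7), leaf(T)); substituting into the remaining equation gives: cons(q(node(2, 6, cons(cons(T, 7), leaf(T)))), leaf(cons(6, leaf(cons(false, 3))))) = cons(q(node(2, false, B)), leaf(cons(6, T))).
Decompose cons/2: q(node(2, 6, cons(cons(T, 7), leaf(T)))) = q(node(2, false, B)),  leaf(cons(6, leaf(cons(false, 3)))) = leaf(cons(6, T)).
Decompose q/1: node(2, 6, cons(cons(T, 7), leaf(T))) = node(2, false, B).
Decompose node/3: 2 = 2,  6 = false,  cons(cons(T, 7), leaf(T)) = B.
Delete trivial equation 2 = 2.
Clash: constants 6 and false differ; no unifier exists.

NO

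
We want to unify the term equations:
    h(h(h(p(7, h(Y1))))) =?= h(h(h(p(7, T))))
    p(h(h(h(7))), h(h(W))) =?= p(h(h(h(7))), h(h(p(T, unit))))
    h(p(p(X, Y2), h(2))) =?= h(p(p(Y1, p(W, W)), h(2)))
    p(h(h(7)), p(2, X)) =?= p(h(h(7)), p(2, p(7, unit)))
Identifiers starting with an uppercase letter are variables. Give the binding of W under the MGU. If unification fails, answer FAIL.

Decompose h/1: h(h(p(7, h(Y1)))) =?= h(h(p(7, T))).
Decompose h/1: h(p(7, h(Y1))) =?= h(p(7, T)).
Decompose h/1: p(7, h(Y1)) =?= p(7, T).
Decompose p/2: 7 =?= 7,  h(Y1) =?= T.
Delete trivial equation 7 =?= 7.
Bind T := h(Y1); substituting into the one remaining equation that mentions T gives: p(h(h(h(7))), h(h(W))) =?= p(h(h(h(7))), h(h(p(h(Y1), unit)))).
Decompose p/2: h(h(h(7))) =?= h(h(h(7))),  h(h(W)) =?= h(h(p(h(Y1), unit))).
Delete trivial equation h(h(h(7))) =?= h(h(h(7))).
Decompose h/1: h(W) =?= h(p(h(Y1), unit)).
Decompose h/1: W =?= p(h(Y1), unit).
Bind W := p(h(Y1), unit); substituting into the one remaining equation that mentions W gives: h(p(p(X, Y2), h(2))) =?= h(p(p(Y1, p(p(h(Y1), unit), p(h(Y1), unit))), h(2))).
Decompose h/1: p(p(X, Y2), h(2)) =?= p(p(Y1, p(p(h(Y1), unit), p(h(Y1), unit))), h(2)).
Decompose p/2: p(X, Y2) =?= p(Y1, p(p(h(Y1), unit), p(h(Y1), unit))),  h(2) =?= h(2).
Decompose p/2: X =?= Y1,  Y2 =?= p(p(h(Y1), unit), p(h(Y1), unit)).
Bind X := Y1; substituting into the one remaining equation that mentions X gives: p(h(h(7)), p(2, Y1)) =?= p(h(h(7)), p(2, p(7, unit))).
Bind Y2 := p(p(h(Y1), unit), p(h(Y1), unit)); no other remaining equation mentions Y2.
Delete trivial equation h(2) =?= h(2).
Decompose p/2: h(h(7)) =?= h(h(7)),  p(2, Y1) =?= p(2, p(7, unit)).
Delete trivial equation h(h(7)) =?= h(h(7)).
Decompose p/2: 2 =?= 2,  Y1 =?= p(7, unit).
Delete trivial equation 2 =?= 2.
Bind Y1 := p(7, unit). Substituting into the earlier bindings gives T := h(p(7, unit)), W := p(h(p(7, unit)), unit), X := p(7, unit), Y2 := p(p(h(p(7, unit)), unit), p(h(p(7, unit)), unit)).
MGU = { T := h(p(7, unit)), W := p(h(p(7, unit)), unit), X := p(7, unit), Y2 := p(p(h(p(7, unit)), unit), p(h(p(7, unit)), unit)), Y1 := p(7, unit) }, so W := p(h(p(7, unit)), unit).

p(h(p(7, unit)), unit)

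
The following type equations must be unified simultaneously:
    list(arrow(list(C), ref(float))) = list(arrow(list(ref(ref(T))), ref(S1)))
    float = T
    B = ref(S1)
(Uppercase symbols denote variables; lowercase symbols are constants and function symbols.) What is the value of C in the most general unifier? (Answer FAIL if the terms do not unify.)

Decompose list/1: arrow(list(C), ref(float)) = arrow(list(ref(ref(T))), ref(S1)).
Decompose arrow/2: list(C) = list(ref(ref(T))),  ref(float) = ref(S1).
Decompose list/1: C = ref(ref(T)).
Bind C := ref(ref(T)); no other remaining equation mentions C.
Decompose ref/1: float = S1.
Bind S1 := float; substituting into the one remaining equation that mentions S1 gives: B = ref(float).
Bind T := float; no other remaining equation mentions T. Substituting into the earlier binding gives C := ref(ref(float)).
Bind B := ref(float).
MGU = { C ↦ ref(ref(float)), S1 ↦ float, T ↦ float, B ↦ ref(float) }, so C ↦ ref(ref(float)).

ref(ref(float))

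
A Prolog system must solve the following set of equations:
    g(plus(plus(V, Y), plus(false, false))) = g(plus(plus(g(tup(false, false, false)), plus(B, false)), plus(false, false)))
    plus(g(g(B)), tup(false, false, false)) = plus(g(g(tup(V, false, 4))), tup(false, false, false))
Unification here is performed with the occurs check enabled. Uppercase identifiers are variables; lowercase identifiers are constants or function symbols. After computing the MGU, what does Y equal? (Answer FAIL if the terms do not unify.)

plus(tup(g(tup(false, false, false)), false, 4), false)

Decompose g/1: plus(plus(V, Y), plus(false, false)) = plus(plus(g(tup(false, false, false)), plus(B, false)), plus(false, false)).
Decompose plus/2: plus(V, Y) = plus(g(tup(false, false, false)), plus(B, false)),  plus(false, false) = plus(false, false).
Decompose plus/2: V = g(tup(false, false, false)),  Y = plus(B, false).
Bind V := g(tup(false, false, false)); substituting into the one remaining equation that mentions V gives: plus(g(g(B)), tup(false, false, false)) = plus(g(g(tup(g(tup(false, false, false)), false, 4))), tup(false, false, false)).
Bind Y := plus(B, false); no other remaining equation mentions Y.
Delete trivial equation plus(false, false) = plus(false, false).
Decompose plus/2: g(g(B)) = g(g(tup(g(tup(false, false, false)), false, 4))),  tup(false, false, false) = tup(false, false, false).
Decompose g/1: g(B) = g(tup(g(tup(false, false, false)), false, 4)).
Decompose g/1: B = tup(g(tup(false, false, false)), false, 4).
Bind B := tup(g(tup(false, false, false)), false, 4); no other remaining equation mentions B. Substituting into the earlier binding gives Y := plus(tup(g(tup(false, false, false)), false, 4), false).
Delete trivial equation tup(false, false, false) = tup(false, false, false).
MGU = { V -> g(tup(false, false, false)), Y -> plus(tup(g(tup(false, false, false)), false, 4), false), B -> tup(g(tup(false, false, false)), false, 4) }, so Y -> plus(tup(g(tup(false, false, false)), false, 4), false).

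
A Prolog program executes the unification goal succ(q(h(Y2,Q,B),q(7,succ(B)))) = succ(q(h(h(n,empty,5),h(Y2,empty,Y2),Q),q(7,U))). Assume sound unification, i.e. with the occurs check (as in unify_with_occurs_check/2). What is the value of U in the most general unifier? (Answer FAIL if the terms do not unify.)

succ(h(h(n,empty,5),empty,h(n,empty,5)))

Decompose succ/1: q(h(Y2,Q,B),q(7,succ(B))) = q(h(h(n,empty,5),h(Y2,empty,Y2),Q),q(7,U)).
Decompose q/2: h(Y2,Q,B) = h(h(n,empty,5),h(Y2,empty,Y2),Q),  q(7,succ(B)) = q(7,U).
Decompose h/3: Y2 = h(n,empty,5),  Q = h(Y2,empty,Y2),  B = Q.
Bind Y2 := h(n,empty,5); substituting into the one remaining equation that mentions Y2 gives: Q = h(h(n,empty,5),empty,h(n,empty,5)).
Bind Q := h(h(n,empty,5),empty,h(n,empty,5)); substituting into the one remaining equation that mentions Q gives: B = h(h(n,empty,5),empty,h(n,empty,5)).
Bind B := h(h(n,empty,5),empty,h(n,empty,5)); substituting into the remaining equation gives: q(7,succ(h(h(n,empty,5),empty,h(n,empty,5)))) = q(7,U).
Decompose q/2: 7 = 7,  succ(h(h(n,empty,5),empty,h(n,empty,5))) = U.
Delete trivial equation 7 = 7.
Bind U := succ(h(h(n,empty,5),empty,h(n,empty,5))).
MGU = { Y2 = h(n,empty,5), Q = h(h(n,empty,5),empty,h(n,empty,5)), B = h(h(n,empty,5),empty,h(n,empty,5)), U = succ(h(h(n,empty,5),empty,h(n,empty,5))) }, so U = succ(h(h(n,empty,5),empty,h(n,empty,5))).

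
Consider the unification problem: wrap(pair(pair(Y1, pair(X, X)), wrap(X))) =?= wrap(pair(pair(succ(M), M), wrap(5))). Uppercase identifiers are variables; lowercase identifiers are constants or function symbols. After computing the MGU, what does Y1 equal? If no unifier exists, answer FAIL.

Decompose wrap/1: pair(pair(Y1, pair(X, X)), wrap(X)) =?= pair(pair(succ(M), M), wrap(5)).
Decompose pair/2: pair(Y1, pair(X, X)) =?= pair(succ(M), M),  wrap(X) =?= wrap(5).
Decompose pair/2: Y1 =?= succ(M),  pair(X, X) =?= M.
Bind Y1 := succ(M); no other remaining equation mentions Y1.
Bind M := pair(X, X); no other remaining equation mentions M. Substituting into the earlier binding gives Y1 := succ(pair(X, X)).
Decompose wrap/1: X =?= 5.
Bind X := 5. Substituting into the earlier bindings gives Y1 := succ(pair(5, 5)), M := pair(5, 5).
MGU = { Y1 := succ(pair(5, 5)), M := pair(5, 5), X := 5 }, so Y1 := succ(pair(5, 5)).

succ(pair(5, 5))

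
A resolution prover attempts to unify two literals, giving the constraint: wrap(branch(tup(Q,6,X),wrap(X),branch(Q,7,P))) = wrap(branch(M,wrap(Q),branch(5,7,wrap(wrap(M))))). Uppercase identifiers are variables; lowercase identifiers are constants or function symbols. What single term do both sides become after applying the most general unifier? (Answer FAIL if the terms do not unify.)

Decompose wrap/1: branch(tup(Q,6,X),wrap(X),branch(Q,7,P)) = branch(M,wrap(Q),branch(5,7,wrap(wrap(M)))).
Decompose branch/3: tup(Q,6,X) = M,  wrap(X) = wrap(Q),  branch(Q,7,P) = branch(5,7,wrap(wrap(M))).
Bind M := tup(Q,6,X); substituting into the one remaining equation that mentions M gives: branch(Q,7,P) = branch(5,7,wrap(wrap(tup(Q,6,X)))).
Decompose wrap/1: X = Q.
Bind X := Q; substituting into the remaining equation gives: branch(Q,7,P) = branch(5,7,wrap(wrap(tup(Q,6,Q)))). Substituting into the earlier binding gives M := tup(Q,6,Q).
Decompose branch/3: Q = 5,  7 = 7,  P = wrap(wrap(tup(Q,6,Q))).
Bind Q := 5; substituting into the one remaining equation that mentions Q gives: P = wrap(wrap(tup(5,6,5))). Substituting into the earlier bindings gives M := tup(5,6,5), X := 5.
Delete trivial equation 7 = 7.
Bind P := wrap(wrap(tup(5,6,5))).
Applying the MGU to either side gives wrap(branch(tup(5,6,5),wrap(5),branch(5,7,wrap(wrap(tup(5,6,5)))))).

wrap(branch(tup(5,6,5),wrap(5),branch(5,7,wrap(wrap(tup(5,6,5))))))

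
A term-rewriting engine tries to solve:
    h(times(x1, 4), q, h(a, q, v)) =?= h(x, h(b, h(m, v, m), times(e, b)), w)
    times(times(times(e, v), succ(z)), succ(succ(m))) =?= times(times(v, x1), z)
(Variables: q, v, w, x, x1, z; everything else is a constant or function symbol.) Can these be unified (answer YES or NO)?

Decompose h/3: times(x1, 4) =?= x,  q =?= h(b, h(m, v, m), times(e, b)),  h(a, q, v) =?= w.
Bind x := times(x1, 4); no other remaining equation mentions x.
Bind q := h(b, h(m, v, m), times(e, b)); substituting into the one remaining equation that mentions q gives: h(a, h(b, h(m, v, m), times(e, b)), v) =?= w.
Bind w := h(a, h(b, h(m, v, m), times(e, b)), v); no other remaining equation mentions w.
Decompose times/2: times(times(e, v), succ(z)) =?= times(v, x1),  succ(succ(m)) =?= z.
Decompose times/2: times(e, v) =?= v,  succ(z) =?= x1.
Occurs check fails: v occurs in times(e, v); the equation v =?= times(e, v) has no finite solution.

NO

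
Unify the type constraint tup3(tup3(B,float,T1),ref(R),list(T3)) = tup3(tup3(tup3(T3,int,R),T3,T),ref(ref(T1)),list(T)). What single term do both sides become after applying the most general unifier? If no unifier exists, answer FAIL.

Decompose tup3/3: tup3(B,float,T1) = tup3(tup3(T3,int,R),T3,T),  ref(R) = ref(ref(T1)),  list(T3) = list(T).
Decompose tup3/3: B = tup3(T3,int,R),  float = T3,  T1 = T.
Bind B := tup3(T3,int,R); no other remaining equation mentions B.
Bind T3 := float; substituting into the one remaining equation that mentions T3 gives: list(float) = list(T). Substituting into the earlier binding gives B := tup3(float,int,R).
Bind T1 := T; substituting into the one remaining equation that mentions T1 gives: ref(R) = ref(ref(T)).
Decompose ref/1: R = ref(T).
Bind R := ref(T); no other remaining equation mentions R. Substituting into the earlier binding gives B := tup3(float,int,ref(T)).
Decompose list/1: float = T.
Bind T := float. Substituting into the earlier bindings gives B := tup3(float,int,ref(float)), T1 := float, R := ref(float).
Applying the MGU to either side gives tup3(tup3(tup3(float,int,ref(float)),float,float),ref(ref(float)),list(float)).

tup3(tup3(tup3(float,int,ref(float)),float,float),ref(ref(float)),list(float))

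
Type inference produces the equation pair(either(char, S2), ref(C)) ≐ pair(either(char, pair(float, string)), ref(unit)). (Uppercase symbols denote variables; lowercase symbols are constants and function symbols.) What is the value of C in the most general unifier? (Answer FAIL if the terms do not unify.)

unit

Decompose pair/2: either(char, S2) ≐ either(char, pair(float, string)),  ref(C) ≐ ref(unit).
Decompose either/2: char ≐ char,  S2 ≐ pair(float, string).
Delete trivial equation char ≐ char.
Bind S2 := pair(float, string); no other remaining equation mentions S2.
Decompose ref/1: C ≐ unit.
Bind C := unit.
MGU = { S2 ↦ pair(float, string), C ↦ unit }, so C ↦ unit.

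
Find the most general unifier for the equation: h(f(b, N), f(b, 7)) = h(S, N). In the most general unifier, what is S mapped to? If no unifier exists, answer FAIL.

Decompose h/2: f(b, N) = S,  f(b, 7) = N.
Bind S := f(b, N); no other remaining equation mentions S.
Bind N := f(b, 7). Substituting into the earlier binding gives S := f(b, f(b, 7)).
MGU = { S ↦ f(b, f(b, 7)), N ↦ f(b, 7) }, so S ↦ f(b, f(b, 7)).

f(b, f(b, 7))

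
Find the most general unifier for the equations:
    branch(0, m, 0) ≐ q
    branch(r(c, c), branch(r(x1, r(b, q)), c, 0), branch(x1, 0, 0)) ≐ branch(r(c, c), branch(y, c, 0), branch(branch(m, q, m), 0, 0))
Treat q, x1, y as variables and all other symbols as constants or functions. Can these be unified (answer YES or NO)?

YES

Bind q := branch(0, m, 0); substituting into the remaining equation gives: branch(r(c, c), branch(r(x1, r(b, branch(0, m, 0))), c, 0), branch(x1, 0, 0)) ≐ branch(r(c, c), branch(y, c, 0), branch(branch(m, branch(0, m, 0), m), 0, 0)).
Decompose branch/3: r(c, c) ≐ r(c, c),  branch(r(x1, r(b, branch(0, m, 0))), c, 0) ≐ branch(y, c, 0),  branch(x1, 0, 0) ≐ branch(branch(m, branch(0, m, 0), m), 0, 0).
Delete trivial equation r(c, c) ≐ r(c, c).
Decompose branch/3: r(x1, r(b, branch(0, m, 0))) ≐ y,  c ≐ c,  0 ≐ 0.
Bind y := r(x1, r(b, branch(0, m, 0))); no other remaining equation mentions y.
Delete trivial equation c ≐ c.
Delete trivial equation 0 ≐ 0.
Decompose branch/3: x1 ≐ branch(m, branch(0, m, 0), m),  0 ≐ 0,  0 ≐ 0.
Bind x1 := branch(m, branch(0, m, 0), m); no other remaining equation mentions x1. Substituting into the earlier binding gives y := r(branch(m, branch(0, m, 0), m), r(b, branch(0, m, 0))).
Delete trivial equation 0 ≐ 0.
Delete trivial equation 0 ≐ 0.
No equations remain and no clash or occurs-check failure arose, so a unifier exists.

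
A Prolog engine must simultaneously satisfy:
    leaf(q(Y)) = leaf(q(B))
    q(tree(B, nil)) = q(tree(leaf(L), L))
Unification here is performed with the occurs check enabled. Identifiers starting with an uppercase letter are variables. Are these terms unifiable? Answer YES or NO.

Decompose leaf/1: q(Y) = q(B).
Decompose q/1: Y = B.
Bind Y := B; no other remaining equation mentions Y.
Decompose q/1: tree(B, nil) = tree(leaf(L), L).
Decompose tree/2: B = leaf(L),  nil = L.
Bind B := leaf(L); no other remaining equation mentions B. Substituting into the earlier binding gives Y := leaf(L).
Bind L := nil. Substituting into the earlier bindings gives Y := leaf(nil), B := leaf(nil).
No equations remain and no clash or occurs-check failure arose, so a unifier exists.

YES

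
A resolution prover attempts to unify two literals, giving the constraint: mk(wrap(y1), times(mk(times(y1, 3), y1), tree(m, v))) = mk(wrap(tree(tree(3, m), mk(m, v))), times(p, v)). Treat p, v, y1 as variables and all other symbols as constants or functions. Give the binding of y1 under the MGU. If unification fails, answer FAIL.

Decompose mk/2: wrap(y1) = wrap(tree(tree(3, m), mk(m, v))),  times(mk(times(y1, 3), y1), tree(m, v)) = times(p, v).
Decompose wrap/1: y1 = tree(tree(3, m), mk(m, v)).
Bind y1 := tree(tree(3, m), mk(m, v)); substituting into the remaining equation gives: times(mk(times(tree(tree(3, m), mk(m, v)), 3), tree(tree(3, m), mk(m, v))), tree(m, v)) = times(p, v).
Decompose times/2: mk(times(tree(tree(3, m), mk(m, v)), 3), tree(tree(3, m), mk(m, v))) = p,  tree(m, v) = v.
Bind p := mk(times(tree(tree(3, m), mk(m, v)), 3), tree(tree(3, m), mk(m, v))); no other remaining equation mentions p.
Occurs check fails: v occurs in tree(m, v); the equation v = tree(m, v) has no finite solution.

FAIL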